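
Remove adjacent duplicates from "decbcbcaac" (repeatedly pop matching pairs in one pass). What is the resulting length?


Input: decbcbcaac
Stack-based adjacent duplicate removal:
  Read 'd': push. Stack: d
  Read 'e': push. Stack: de
  Read 'c': push. Stack: dec
  Read 'b': push. Stack: decb
  Read 'c': push. Stack: decbc
  Read 'b': push. Stack: decbcb
  Read 'c': push. Stack: decbcbc
  Read 'a': push. Stack: decbcbca
  Read 'a': matches stack top 'a' => pop. Stack: decbcbc
  Read 'c': matches stack top 'c' => pop. Stack: decbcb
Final stack: "decbcb" (length 6)

6


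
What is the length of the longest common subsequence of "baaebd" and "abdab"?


LCS of "baaebd" and "abdab"
DP table:
           a    b    d    a    b
      0    0    0    0    0    0
  b   0    0    1    1    1    1
  a   0    1    1    1    2    2
  a   0    1    1    1    2    2
  e   0    1    1    1    2    2
  b   0    1    2    2    2    3
  d   0    1    2    3    3    3
LCS length = dp[6][5] = 3

3


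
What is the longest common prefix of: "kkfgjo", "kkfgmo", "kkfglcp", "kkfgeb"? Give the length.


Words: kkfgjo, kkfgmo, kkfglcp, kkfgeb
  Position 0: all 'k' => match
  Position 1: all 'k' => match
  Position 2: all 'f' => match
  Position 3: all 'g' => match
  Position 4: ('j', 'm', 'l', 'e') => mismatch, stop
LCP = "kkfg" (length 4)

4


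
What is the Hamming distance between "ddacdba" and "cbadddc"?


Comparing "ddacdba" and "cbadddc" position by position:
  Position 0: 'd' vs 'c' => differ
  Position 1: 'd' vs 'b' => differ
  Position 2: 'a' vs 'a' => same
  Position 3: 'c' vs 'd' => differ
  Position 4: 'd' vs 'd' => same
  Position 5: 'b' vs 'd' => differ
  Position 6: 'a' vs 'c' => differ
Total differences (Hamming distance): 5

5


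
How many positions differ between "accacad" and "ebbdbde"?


Comparing "accacad" and "ebbdbde" position by position:
  Position 0: 'a' vs 'e' => DIFFER
  Position 1: 'c' vs 'b' => DIFFER
  Position 2: 'c' vs 'b' => DIFFER
  Position 3: 'a' vs 'd' => DIFFER
  Position 4: 'c' vs 'b' => DIFFER
  Position 5: 'a' vs 'd' => DIFFER
  Position 6: 'd' vs 'e' => DIFFER
Positions that differ: 7

7


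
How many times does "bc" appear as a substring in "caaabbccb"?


Searching for "bc" in "caaabbccb"
Scanning each position:
  Position 0: "ca" => no
  Position 1: "aa" => no
  Position 2: "aa" => no
  Position 3: "ab" => no
  Position 4: "bb" => no
  Position 5: "bc" => MATCH
  Position 6: "cc" => no
  Position 7: "cb" => no
Total occurrences: 1

1


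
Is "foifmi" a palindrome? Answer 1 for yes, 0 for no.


Input: foifmi
Reversed: imfiof
  Compare pos 0 ('f') with pos 5 ('i'): MISMATCH
  Compare pos 1 ('o') with pos 4 ('m'): MISMATCH
  Compare pos 2 ('i') with pos 3 ('f'): MISMATCH
Result: not a palindrome

0


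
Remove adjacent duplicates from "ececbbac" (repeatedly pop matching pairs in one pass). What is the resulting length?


Input: ececbbac
Stack-based adjacent duplicate removal:
  Read 'e': push. Stack: e
  Read 'c': push. Stack: ec
  Read 'e': push. Stack: ece
  Read 'c': push. Stack: ecec
  Read 'b': push. Stack: ececb
  Read 'b': matches stack top 'b' => pop. Stack: ecec
  Read 'a': push. Stack: ececa
  Read 'c': push. Stack: ececac
Final stack: "ececac" (length 6)

6


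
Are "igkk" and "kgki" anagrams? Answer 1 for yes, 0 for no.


Strings: "igkk", "kgki"
Sorted first:  gikk
Sorted second: gikk
Sorted forms match => anagrams

1


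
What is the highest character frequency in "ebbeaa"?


Input: ebbeaa
Character counts:
  'a': 2
  'b': 2
  'e': 2
Maximum frequency: 2

2


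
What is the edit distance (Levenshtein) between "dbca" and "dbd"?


Computing edit distance: "dbca" -> "dbd"
DP table:
           d    b    d
      0    1    2    3
  d   1    0    1    2
  b   2    1    0    1
  c   3    2    1    1
  a   4    3    2    2
Edit distance = dp[4][3] = 2

2


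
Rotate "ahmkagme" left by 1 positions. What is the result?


Input: "ahmkagme", rotate left by 1
First 1 characters: "a"
Remaining characters: "hmkagme"
Concatenate remaining + first: "hmkagme" + "a" = "hmkagmea"

hmkagmea


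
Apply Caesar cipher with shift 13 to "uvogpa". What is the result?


Caesar cipher: shift "uvogpa" by 13
  'u' (pos 20) + 13 = pos 7 = 'h'
  'v' (pos 21) + 13 = pos 8 = 'i'
  'o' (pos 14) + 13 = pos 1 = 'b'
  'g' (pos 6) + 13 = pos 19 = 't'
  'p' (pos 15) + 13 = pos 2 = 'c'
  'a' (pos 0) + 13 = pos 13 = 'n'
Result: hibtcn

hibtcn


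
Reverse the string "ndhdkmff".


Input: ndhdkmff
Reading characters right to left:
  Position 7: 'f'
  Position 6: 'f'
  Position 5: 'm'
  Position 4: 'k'
  Position 3: 'd'
  Position 2: 'h'
  Position 1: 'd'
  Position 0: 'n'
Reversed: ffmkdhdn

ffmkdhdn


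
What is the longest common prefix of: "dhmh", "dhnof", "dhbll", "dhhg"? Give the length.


Words: dhmh, dhnof, dhbll, dhhg
  Position 0: all 'd' => match
  Position 1: all 'h' => match
  Position 2: ('m', 'n', 'b', 'h') => mismatch, stop
LCP = "dh" (length 2)

2


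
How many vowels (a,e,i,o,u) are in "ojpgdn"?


Input: ojpgdn
Checking each character:
  'o' at position 0: vowel (running total: 1)
  'j' at position 1: consonant
  'p' at position 2: consonant
  'g' at position 3: consonant
  'd' at position 4: consonant
  'n' at position 5: consonant
Total vowels: 1

1


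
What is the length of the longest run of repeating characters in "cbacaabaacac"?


Input: "cbacaabaacac"
Scanning for longest run:
  Position 1 ('b'): new char, reset run to 1
  Position 2 ('a'): new char, reset run to 1
  Position 3 ('c'): new char, reset run to 1
  Position 4 ('a'): new char, reset run to 1
  Position 5 ('a'): continues run of 'a', length=2
  Position 6 ('b'): new char, reset run to 1
  Position 7 ('a'): new char, reset run to 1
  Position 8 ('a'): continues run of 'a', length=2
  Position 9 ('c'): new char, reset run to 1
  Position 10 ('a'): new char, reset run to 1
  Position 11 ('c'): new char, reset run to 1
Longest run: 'a' with length 2

2


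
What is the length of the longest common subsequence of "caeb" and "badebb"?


LCS of "caeb" and "badebb"
DP table:
           b    a    d    e    b    b
      0    0    0    0    0    0    0
  c   0    0    0    0    0    0    0
  a   0    0    1    1    1    1    1
  e   0    0    1    1    2    2    2
  b   0    1    1    1    2    3    3
LCS length = dp[4][6] = 3

3


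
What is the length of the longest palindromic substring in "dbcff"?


Input: "dbcff"
Checking substrings for palindromes:
  [3:5] "ff" (len 2) => palindrome
Longest palindromic substring: "ff" with length 2

2


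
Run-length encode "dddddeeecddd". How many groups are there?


Input: dddddeeecddd
Scanning for consecutive runs:
  Group 1: 'd' x 5 (positions 0-4)
  Group 2: 'e' x 3 (positions 5-7)
  Group 3: 'c' x 1 (positions 8-8)
  Group 4: 'd' x 3 (positions 9-11)
Total groups: 4

4


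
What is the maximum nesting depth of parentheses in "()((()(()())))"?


Input: "()((()(()())))"
Tracking depth:
  Position 0 '(': depth becomes 1
  Position 1 ')': depth becomes 0
  Position 2 '(': depth becomes 1
  Position 3 '(': depth becomes 2
  Position 4 '(': depth becomes 3
  Position 5 ')': depth becomes 2
  Position 6 '(': depth becomes 3
  Position 7 '(': depth becomes 4
  Position 8 ')': depth becomes 3
  Position 9 '(': depth becomes 4
  Position 10 ')': depth becomes 3
  Position 11 ')': depth becomes 2
  Position 12 ')': depth becomes 1
  Position 13 ')': depth becomes 0
Maximum depth reached: 4

4


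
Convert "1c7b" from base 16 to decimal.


Input: "1c7b" in base 16
Positional expansion:
  Digit '1' (value 1) x 16^3 = 4096
  Digit 'c' (value 12) x 16^2 = 3072
  Digit '7' (value 7) x 16^1 = 112
  Digit 'b' (value 11) x 16^0 = 11
Sum = 7291

7291


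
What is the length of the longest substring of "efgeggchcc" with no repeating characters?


Input: "efgeggchcc"
Sliding window (track last position of each char):
  Position 0 ('e'): window [0,0] length 1 -- new best
  Position 1 ('f'): window [0,1] length 2 -- new best
  Position 2 ('g'): window [0,2] length 3 -- new best
  Position 3 ('e'): repeat (last at 0), move window start to 1
  Position 3 ('e'): window [1,3] length 3
  Position 4 ('g'): repeat (last at 2), move window start to 3
  Position 4 ('g'): window [3,4] length 2
  Position 5 ('g'): repeat (last at 4), move window start to 5
  Position 5 ('g'): window [5,5] length 1
  Position 6 ('c'): window [5,6] length 2
  Position 7 ('h'): window [5,7] length 3
  Position 8 ('c'): repeat (last at 6), move window start to 7
  Position 8 ('c'): window [7,8] length 2
  Position 9 ('c'): repeat (last at 8), move window start to 9
  Position 9 ('c'): window [9,9] length 1
Longest substring with no repeats: "efg" with length 3

3


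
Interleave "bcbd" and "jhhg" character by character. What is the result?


Interleaving "bcbd" and "jhhg":
  Position 0: 'b' from first, 'j' from second => "bj"
  Position 1: 'c' from first, 'h' from second => "ch"
  Position 2: 'b' from first, 'h' from second => "bh"
  Position 3: 'd' from first, 'g' from second => "dg"
Result: bjchbhdg

bjchbhdg


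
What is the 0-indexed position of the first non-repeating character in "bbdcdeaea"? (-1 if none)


Input: bbdcdeaea
Character frequencies:
  'a': 2
  'b': 2
  'c': 1
  'd': 2
  'e': 2
Scanning left to right for freq == 1:
  Position 0 ('b'): freq=2, skip
  Position 1 ('b'): freq=2, skip
  Position 2 ('d'): freq=2, skip
  Position 3 ('c'): unique! => answer = 3

3


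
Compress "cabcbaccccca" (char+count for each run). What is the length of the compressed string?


Input: cabcbaccccca
Runs:
  'c' x 1 => "c1"
  'a' x 1 => "a1"
  'b' x 1 => "b1"
  'c' x 1 => "c1"
  'b' x 1 => "b1"
  'a' x 1 => "a1"
  'c' x 5 => "c5"
  'a' x 1 => "a1"
Compressed: "c1a1b1c1b1a1c5a1"
Compressed length: 16

16


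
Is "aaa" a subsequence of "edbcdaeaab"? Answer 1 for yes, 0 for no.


Check if "aaa" is a subsequence of "edbcdaeaab"
Greedy scan:
  Position 0 ('e'): no match needed
  Position 1 ('d'): no match needed
  Position 2 ('b'): no match needed
  Position 3 ('c'): no match needed
  Position 4 ('d'): no match needed
  Position 5 ('a'): matches sub[0] = 'a'
  Position 6 ('e'): no match needed
  Position 7 ('a'): matches sub[1] = 'a'
  Position 8 ('a'): matches sub[2] = 'a'
  Position 9 ('b'): no match needed
All 3 characters matched => is a subsequence

1


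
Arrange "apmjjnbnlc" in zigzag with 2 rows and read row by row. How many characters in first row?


Zigzag "apmjjnbnlc" into 2 rows:
Placing characters:
  'a' => row 0
  'p' => row 1
  'm' => row 0
  'j' => row 1
  'j' => row 0
  'n' => row 1
  'b' => row 0
  'n' => row 1
  'l' => row 0
  'c' => row 1
Rows:
  Row 0: "amjbl"
  Row 1: "pjnnc"
First row length: 5

5


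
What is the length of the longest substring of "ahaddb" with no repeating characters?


Input: "ahaddb"
Sliding window (track last position of each char):
  Position 0 ('a'): window [0,0] length 1 -- new best
  Position 1 ('h'): window [0,1] length 2 -- new best
  Position 2 ('a'): repeat (last at 0), move window start to 1
  Position 2 ('a'): window [1,2] length 2
  Position 3 ('d'): window [1,3] length 3 -- new best
  Position 4 ('d'): repeat (last at 3), move window start to 4
  Position 4 ('d'): window [4,4] length 1
  Position 5 ('b'): window [4,5] length 2
Longest substring with no repeats: "had" with length 3

3


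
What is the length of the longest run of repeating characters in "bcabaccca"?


Input: "bcabaccca"
Scanning for longest run:
  Position 1 ('c'): new char, reset run to 1
  Position 2 ('a'): new char, reset run to 1
  Position 3 ('b'): new char, reset run to 1
  Position 4 ('a'): new char, reset run to 1
  Position 5 ('c'): new char, reset run to 1
  Position 6 ('c'): continues run of 'c', length=2
  Position 7 ('c'): continues run of 'c', length=3
  Position 8 ('a'): new char, reset run to 1
Longest run: 'c' with length 3

3


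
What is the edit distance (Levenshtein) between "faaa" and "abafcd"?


Computing edit distance: "faaa" -> "abafcd"
DP table:
           a    b    a    f    c    d
      0    1    2    3    4    5    6
  f   1    1    2    3    3    4    5
  a   2    1    2    2    3    4    5
  a   3    2    2    2    3    4    5
  a   4    3    3    2    3    4    5
Edit distance = dp[4][6] = 5

5


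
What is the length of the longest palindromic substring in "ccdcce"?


Input: "ccdcce"
Checking substrings for palindromes:
  [0:5] "ccdcc" (len 5) => palindrome
  [1:4] "cdc" (len 3) => palindrome
  [0:2] "cc" (len 2) => palindrome
  [3:5] "cc" (len 2) => palindrome
Longest palindromic substring: "ccdcc" with length 5

5


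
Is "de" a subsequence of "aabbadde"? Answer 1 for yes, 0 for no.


Check if "de" is a subsequence of "aabbadde"
Greedy scan:
  Position 0 ('a'): no match needed
  Position 1 ('a'): no match needed
  Position 2 ('b'): no match needed
  Position 3 ('b'): no match needed
  Position 4 ('a'): no match needed
  Position 5 ('d'): matches sub[0] = 'd'
  Position 6 ('d'): no match needed
  Position 7 ('e'): matches sub[1] = 'e'
All 2 characters matched => is a subsequence

1


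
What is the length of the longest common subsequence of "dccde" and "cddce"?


LCS of "dccde" and "cddce"
DP table:
           c    d    d    c    e
      0    0    0    0    0    0
  d   0    0    1    1    1    1
  c   0    1    1    1    2    2
  c   0    1    1    1    2    2
  d   0    1    2    2    2    2
  e   0    1    2    2    2    3
LCS length = dp[5][5] = 3

3


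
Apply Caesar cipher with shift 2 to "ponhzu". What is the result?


Caesar cipher: shift "ponhzu" by 2
  'p' (pos 15) + 2 = pos 17 = 'r'
  'o' (pos 14) + 2 = pos 16 = 'q'
  'n' (pos 13) + 2 = pos 15 = 'p'
  'h' (pos 7) + 2 = pos 9 = 'j'
  'z' (pos 25) + 2 = pos 1 = 'b'
  'u' (pos 20) + 2 = pos 22 = 'w'
Result: rqpjbw

rqpjbw


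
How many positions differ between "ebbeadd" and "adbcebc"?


Comparing "ebbeadd" and "adbcebc" position by position:
  Position 0: 'e' vs 'a' => DIFFER
  Position 1: 'b' vs 'd' => DIFFER
  Position 2: 'b' vs 'b' => same
  Position 3: 'e' vs 'c' => DIFFER
  Position 4: 'a' vs 'e' => DIFFER
  Position 5: 'd' vs 'b' => DIFFER
  Position 6: 'd' vs 'c' => DIFFER
Positions that differ: 6

6


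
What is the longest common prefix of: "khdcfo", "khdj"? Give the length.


Words: khdcfo, khdj
  Position 0: all 'k' => match
  Position 1: all 'h' => match
  Position 2: all 'd' => match
  Position 3: ('c', 'j') => mismatch, stop
LCP = "khd" (length 3)

3


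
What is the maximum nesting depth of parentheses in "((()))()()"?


Input: "((()))()()"
Tracking depth:
  Position 0 '(': depth becomes 1
  Position 1 '(': depth becomes 2
  Position 2 '(': depth becomes 3
  Position 3 ')': depth becomes 2
  Position 4 ')': depth becomes 1
  Position 5 ')': depth becomes 0
  Position 6 '(': depth becomes 1
  Position 7 ')': depth becomes 0
  Position 8 '(': depth becomes 1
  Position 9 ')': depth becomes 0
Maximum depth reached: 3

3


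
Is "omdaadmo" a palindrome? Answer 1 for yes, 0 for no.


Input: omdaadmo
Reversed: omdaadmo
  Compare pos 0 ('o') with pos 7 ('o'): match
  Compare pos 1 ('m') with pos 6 ('m'): match
  Compare pos 2 ('d') with pos 5 ('d'): match
  Compare pos 3 ('a') with pos 4 ('a'): match
Result: palindrome

1


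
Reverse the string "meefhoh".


Input: meefhoh
Reading characters right to left:
  Position 6: 'h'
  Position 5: 'o'
  Position 4: 'h'
  Position 3: 'f'
  Position 2: 'e'
  Position 1: 'e'
  Position 0: 'm'
Reversed: hohfeem

hohfeem


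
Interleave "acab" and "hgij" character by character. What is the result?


Interleaving "acab" and "hgij":
  Position 0: 'a' from first, 'h' from second => "ah"
  Position 1: 'c' from first, 'g' from second => "cg"
  Position 2: 'a' from first, 'i' from second => "ai"
  Position 3: 'b' from first, 'j' from second => "bj"
Result: ahcgaibj

ahcgaibj


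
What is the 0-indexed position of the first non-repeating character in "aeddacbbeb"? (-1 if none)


Input: aeddacbbeb
Character frequencies:
  'a': 2
  'b': 3
  'c': 1
  'd': 2
  'e': 2
Scanning left to right for freq == 1:
  Position 0 ('a'): freq=2, skip
  Position 1 ('e'): freq=2, skip
  Position 2 ('d'): freq=2, skip
  Position 3 ('d'): freq=2, skip
  Position 4 ('a'): freq=2, skip
  Position 5 ('c'): unique! => answer = 5

5


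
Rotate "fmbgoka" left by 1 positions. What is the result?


Input: "fmbgoka", rotate left by 1
First 1 characters: "f"
Remaining characters: "mbgoka"
Concatenate remaining + first: "mbgoka" + "f" = "mbgokaf"

mbgokaf


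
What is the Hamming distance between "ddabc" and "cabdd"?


Comparing "ddabc" and "cabdd" position by position:
  Position 0: 'd' vs 'c' => differ
  Position 1: 'd' vs 'a' => differ
  Position 2: 'a' vs 'b' => differ
  Position 3: 'b' vs 'd' => differ
  Position 4: 'c' vs 'd' => differ
Total differences (Hamming distance): 5

5


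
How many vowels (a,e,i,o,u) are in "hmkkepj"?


Input: hmkkepj
Checking each character:
  'h' at position 0: consonant
  'm' at position 1: consonant
  'k' at position 2: consonant
  'k' at position 3: consonant
  'e' at position 4: vowel (running total: 1)
  'p' at position 5: consonant
  'j' at position 6: consonant
Total vowels: 1

1


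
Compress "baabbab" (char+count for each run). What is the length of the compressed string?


Input: baabbab
Runs:
  'b' x 1 => "b1"
  'a' x 2 => "a2"
  'b' x 2 => "b2"
  'a' x 1 => "a1"
  'b' x 1 => "b1"
Compressed: "b1a2b2a1b1"
Compressed length: 10

10


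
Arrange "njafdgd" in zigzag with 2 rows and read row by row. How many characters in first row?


Zigzag "njafdgd" into 2 rows:
Placing characters:
  'n' => row 0
  'j' => row 1
  'a' => row 0
  'f' => row 1
  'd' => row 0
  'g' => row 1
  'd' => row 0
Rows:
  Row 0: "nadd"
  Row 1: "jfg"
First row length: 4

4


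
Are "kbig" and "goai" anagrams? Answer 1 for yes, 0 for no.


Strings: "kbig", "goai"
Sorted first:  bgik
Sorted second: agio
Differ at position 0: 'b' vs 'a' => not anagrams

0


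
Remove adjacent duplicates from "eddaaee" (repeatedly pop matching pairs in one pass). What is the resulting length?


Input: eddaaee
Stack-based adjacent duplicate removal:
  Read 'e': push. Stack: e
  Read 'd': push. Stack: ed
  Read 'd': matches stack top 'd' => pop. Stack: e
  Read 'a': push. Stack: ea
  Read 'a': matches stack top 'a' => pop. Stack: e
  Read 'e': matches stack top 'e' => pop. Stack: (empty)
  Read 'e': push. Stack: e
Final stack: "e" (length 1)

1


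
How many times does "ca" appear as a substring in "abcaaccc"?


Searching for "ca" in "abcaaccc"
Scanning each position:
  Position 0: "ab" => no
  Position 1: "bc" => no
  Position 2: "ca" => MATCH
  Position 3: "aa" => no
  Position 4: "ac" => no
  Position 5: "cc" => no
  Position 6: "cc" => no
Total occurrences: 1

1


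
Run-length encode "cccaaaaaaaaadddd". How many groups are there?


Input: cccaaaaaaaaadddd
Scanning for consecutive runs:
  Group 1: 'c' x 3 (positions 0-2)
  Group 2: 'a' x 9 (positions 3-11)
  Group 3: 'd' x 4 (positions 12-15)
Total groups: 3

3


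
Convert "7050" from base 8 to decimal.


Input: "7050" in base 8
Positional expansion:
  Digit '7' (value 7) x 8^3 = 3584
  Digit '0' (value 0) x 8^2 = 0
  Digit '5' (value 5) x 8^1 = 40
  Digit '0' (value 0) x 8^0 = 0
Sum = 3624

3624


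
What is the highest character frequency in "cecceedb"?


Input: cecceedb
Character counts:
  'b': 1
  'c': 3
  'd': 1
  'e': 3
Maximum frequency: 3

3


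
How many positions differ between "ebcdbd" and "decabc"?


Comparing "ebcdbd" and "decabc" position by position:
  Position 0: 'e' vs 'd' => DIFFER
  Position 1: 'b' vs 'e' => DIFFER
  Position 2: 'c' vs 'c' => same
  Position 3: 'd' vs 'a' => DIFFER
  Position 4: 'b' vs 'b' => same
  Position 5: 'd' vs 'c' => DIFFER
Positions that differ: 4

4


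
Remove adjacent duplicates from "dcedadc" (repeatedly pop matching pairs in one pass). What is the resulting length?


Input: dcedadc
Stack-based adjacent duplicate removal:
  Read 'd': push. Stack: d
  Read 'c': push. Stack: dc
  Read 'e': push. Stack: dce
  Read 'd': push. Stack: dced
  Read 'a': push. Stack: dceda
  Read 'd': push. Stack: dcedad
  Read 'c': push. Stack: dcedadc
Final stack: "dcedadc" (length 7)

7


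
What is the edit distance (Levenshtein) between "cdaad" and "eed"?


Computing edit distance: "cdaad" -> "eed"
DP table:
           e    e    d
      0    1    2    3
  c   1    1    2    3
  d   2    2    2    2
  a   3    3    3    3
  a   4    4    4    4
  d   5    5    5    4
Edit distance = dp[5][3] = 4

4


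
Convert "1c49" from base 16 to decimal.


Input: "1c49" in base 16
Positional expansion:
  Digit '1' (value 1) x 16^3 = 4096
  Digit 'c' (value 12) x 16^2 = 3072
  Digit '4' (value 4) x 16^1 = 64
  Digit '9' (value 9) x 16^0 = 9
Sum = 7241

7241


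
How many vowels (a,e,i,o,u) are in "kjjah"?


Input: kjjah
Checking each character:
  'k' at position 0: consonant
  'j' at position 1: consonant
  'j' at position 2: consonant
  'a' at position 3: vowel (running total: 1)
  'h' at position 4: consonant
Total vowels: 1

1


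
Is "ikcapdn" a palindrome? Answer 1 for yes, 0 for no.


Input: ikcapdn
Reversed: ndpacki
  Compare pos 0 ('i') with pos 6 ('n'): MISMATCH
  Compare pos 1 ('k') with pos 5 ('d'): MISMATCH
  Compare pos 2 ('c') with pos 4 ('p'): MISMATCH
Result: not a palindrome

0


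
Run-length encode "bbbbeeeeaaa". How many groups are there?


Input: bbbbeeeeaaa
Scanning for consecutive runs:
  Group 1: 'b' x 4 (positions 0-3)
  Group 2: 'e' x 4 (positions 4-7)
  Group 3: 'a' x 3 (positions 8-10)
Total groups: 3

3


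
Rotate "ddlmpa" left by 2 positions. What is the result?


Input: "ddlmpa", rotate left by 2
First 2 characters: "dd"
Remaining characters: "lmpa"
Concatenate remaining + first: "lmpa" + "dd" = "lmpadd"

lmpadd


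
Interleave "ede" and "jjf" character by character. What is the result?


Interleaving "ede" and "jjf":
  Position 0: 'e' from first, 'j' from second => "ej"
  Position 1: 'd' from first, 'j' from second => "dj"
  Position 2: 'e' from first, 'f' from second => "ef"
Result: ejdjef

ejdjef


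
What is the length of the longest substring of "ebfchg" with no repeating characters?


Input: "ebfchg"
Sliding window (track last position of each char):
  Position 0 ('e'): window [0,0] length 1 -- new best
  Position 1 ('b'): window [0,1] length 2 -- new best
  Position 2 ('f'): window [0,2] length 3 -- new best
  Position 3 ('c'): window [0,3] length 4 -- new best
  Position 4 ('h'): window [0,4] length 5 -- new best
  Position 5 ('g'): window [0,5] length 6 -- new best
Longest substring with no repeats: "ebfchg" with length 6

6


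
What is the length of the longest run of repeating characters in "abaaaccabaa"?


Input: "abaaaccabaa"
Scanning for longest run:
  Position 1 ('b'): new char, reset run to 1
  Position 2 ('a'): new char, reset run to 1
  Position 3 ('a'): continues run of 'a', length=2
  Position 4 ('a'): continues run of 'a', length=3
  Position 5 ('c'): new char, reset run to 1
  Position 6 ('c'): continues run of 'c', length=2
  Position 7 ('a'): new char, reset run to 1
  Position 8 ('b'): new char, reset run to 1
  Position 9 ('a'): new char, reset run to 1
  Position 10 ('a'): continues run of 'a', length=2
Longest run: 'a' with length 3

3


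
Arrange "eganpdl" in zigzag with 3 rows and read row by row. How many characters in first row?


Zigzag "eganpdl" into 3 rows:
Placing characters:
  'e' => row 0
  'g' => row 1
  'a' => row 2
  'n' => row 1
  'p' => row 0
  'd' => row 1
  'l' => row 2
Rows:
  Row 0: "ep"
  Row 1: "gnd"
  Row 2: "al"
First row length: 2

2


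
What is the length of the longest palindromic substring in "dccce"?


Input: "dccce"
Checking substrings for palindromes:
  [1:4] "ccc" (len 3) => palindrome
  [1:3] "cc" (len 2) => palindrome
  [2:4] "cc" (len 2) => palindrome
Longest palindromic substring: "ccc" with length 3

3


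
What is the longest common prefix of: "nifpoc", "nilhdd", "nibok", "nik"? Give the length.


Words: nifpoc, nilhdd, nibok, nik
  Position 0: all 'n' => match
  Position 1: all 'i' => match
  Position 2: ('f', 'l', 'b', 'k') => mismatch, stop
LCP = "ni" (length 2)

2


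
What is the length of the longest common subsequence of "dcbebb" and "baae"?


LCS of "dcbebb" and "baae"
DP table:
           b    a    a    e
      0    0    0    0    0
  d   0    0    0    0    0
  c   0    0    0    0    0
  b   0    1    1    1    1
  e   0    1    1    1    2
  b   0    1    1    1    2
  b   0    1    1    1    2
LCS length = dp[6][4] = 2

2


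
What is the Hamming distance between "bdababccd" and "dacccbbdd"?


Comparing "bdababccd" and "dacccbbdd" position by position:
  Position 0: 'b' vs 'd' => differ
  Position 1: 'd' vs 'a' => differ
  Position 2: 'a' vs 'c' => differ
  Position 3: 'b' vs 'c' => differ
  Position 4: 'a' vs 'c' => differ
  Position 5: 'b' vs 'b' => same
  Position 6: 'c' vs 'b' => differ
  Position 7: 'c' vs 'd' => differ
  Position 8: 'd' vs 'd' => same
Total differences (Hamming distance): 7

7


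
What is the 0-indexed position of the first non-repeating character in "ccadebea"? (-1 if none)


Input: ccadebea
Character frequencies:
  'a': 2
  'b': 1
  'c': 2
  'd': 1
  'e': 2
Scanning left to right for freq == 1:
  Position 0 ('c'): freq=2, skip
  Position 1 ('c'): freq=2, skip
  Position 2 ('a'): freq=2, skip
  Position 3 ('d'): unique! => answer = 3

3


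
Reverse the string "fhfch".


Input: fhfch
Reading characters right to left:
  Position 4: 'h'
  Position 3: 'c'
  Position 2: 'f'
  Position 1: 'h'
  Position 0: 'f'
Reversed: hcfhf

hcfhf


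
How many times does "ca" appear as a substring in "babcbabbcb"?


Searching for "ca" in "babcbabbcb"
Scanning each position:
  Position 0: "ba" => no
  Position 1: "ab" => no
  Position 2: "bc" => no
  Position 3: "cb" => no
  Position 4: "ba" => no
  Position 5: "ab" => no
  Position 6: "bb" => no
  Position 7: "bc" => no
  Position 8: "cb" => no
Total occurrences: 0

0


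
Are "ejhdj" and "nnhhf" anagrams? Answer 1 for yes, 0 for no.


Strings: "ejhdj", "nnhhf"
Sorted first:  dehjj
Sorted second: fhhnn
Differ at position 0: 'd' vs 'f' => not anagrams

0


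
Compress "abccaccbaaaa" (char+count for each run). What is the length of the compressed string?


Input: abccaccbaaaa
Runs:
  'a' x 1 => "a1"
  'b' x 1 => "b1"
  'c' x 2 => "c2"
  'a' x 1 => "a1"
  'c' x 2 => "c2"
  'b' x 1 => "b1"
  'a' x 4 => "a4"
Compressed: "a1b1c2a1c2b1a4"
Compressed length: 14

14


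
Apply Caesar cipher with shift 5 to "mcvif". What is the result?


Caesar cipher: shift "mcvif" by 5
  'm' (pos 12) + 5 = pos 17 = 'r'
  'c' (pos 2) + 5 = pos 7 = 'h'
  'v' (pos 21) + 5 = pos 0 = 'a'
  'i' (pos 8) + 5 = pos 13 = 'n'
  'f' (pos 5) + 5 = pos 10 = 'k'
Result: rhank

rhank


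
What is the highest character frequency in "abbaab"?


Input: abbaab
Character counts:
  'a': 3
  'b': 3
Maximum frequency: 3

3


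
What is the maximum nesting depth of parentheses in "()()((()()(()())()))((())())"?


Input: "()()((()()(()())()))((())())"
Tracking depth:
  Position 0 '(': depth becomes 1
  Position 1 ')': depth becomes 0
  Position 2 '(': depth becomes 1
  Position 3 ')': depth becomes 0
  Position 4 '(': depth becomes 1
  Position 5 '(': depth becomes 2
  Position 6 '(': depth becomes 3
  Position 7 ')': depth becomes 2
  Position 8 '(': depth becomes 3
  Position 9 ')': depth becomes 2
  Position 10 '(': depth becomes 3
  Position 11 '(': depth becomes 4
  Position 12 ')': depth becomes 3
  Position 13 '(': depth becomes 4
  Position 14 ')': depth becomes 3
  Position 15 ')': depth becomes 2
  Position 16 '(': depth becomes 3
  Position 17 ')': depth becomes 2
  Position 18 ')': depth becomes 1
  Position 19 ')': depth becomes 0
  Position 20 '(': depth becomes 1
  Position 21 '(': depth becomes 2
  Position 22 '(': depth becomes 3
  Position 23 ')': depth becomes 2
  Position 24 ')': depth becomes 1
  Position 25 '(': depth becomes 2
  Position 26 ')': depth becomes 1
  Position 27 ')': depth becomes 0
Maximum depth reached: 4

4


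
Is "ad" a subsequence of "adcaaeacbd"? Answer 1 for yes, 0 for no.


Check if "ad" is a subsequence of "adcaaeacbd"
Greedy scan:
  Position 0 ('a'): matches sub[0] = 'a'
  Position 1 ('d'): matches sub[1] = 'd'
  Position 2 ('c'): no match needed
  Position 3 ('a'): no match needed
  Position 4 ('a'): no match needed
  Position 5 ('e'): no match needed
  Position 6 ('a'): no match needed
  Position 7 ('c'): no match needed
  Position 8 ('b'): no match needed
  Position 9 ('d'): no match needed
All 2 characters matched => is a subsequence

1


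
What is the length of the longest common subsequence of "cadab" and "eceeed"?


LCS of "cadab" and "eceeed"
DP table:
           e    c    e    e    e    d
      0    0    0    0    0    0    0
  c   0    0    1    1    1    1    1
  a   0    0    1    1    1    1    1
  d   0    0    1    1    1    1    2
  a   0    0    1    1    1    1    2
  b   0    0    1    1    1    1    2
LCS length = dp[5][6] = 2

2


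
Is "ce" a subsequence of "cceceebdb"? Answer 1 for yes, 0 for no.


Check if "ce" is a subsequence of "cceceebdb"
Greedy scan:
  Position 0 ('c'): matches sub[0] = 'c'
  Position 1 ('c'): no match needed
  Position 2 ('e'): matches sub[1] = 'e'
  Position 3 ('c'): no match needed
  Position 4 ('e'): no match needed
  Position 5 ('e'): no match needed
  Position 6 ('b'): no match needed
  Position 7 ('d'): no match needed
  Position 8 ('b'): no match needed
All 2 characters matched => is a subsequence

1


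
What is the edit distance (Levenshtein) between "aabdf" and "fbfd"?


Computing edit distance: "aabdf" -> "fbfd"
DP table:
           f    b    f    d
      0    1    2    3    4
  a   1    1    2    3    4
  a   2    2    2    3    4
  b   3    3    2    3    4
  d   4    4    3    3    3
  f   5    4    4    3    4
Edit distance = dp[5][4] = 4

4


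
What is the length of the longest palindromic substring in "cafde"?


Input: "cafde"
Checking substrings for palindromes:
  No multi-char palindromic substrings found
Longest palindromic substring: "c" with length 1

1


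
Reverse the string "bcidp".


Input: bcidp
Reading characters right to left:
  Position 4: 'p'
  Position 3: 'd'
  Position 2: 'i'
  Position 1: 'c'
  Position 0: 'b'
Reversed: pdicb

pdicb


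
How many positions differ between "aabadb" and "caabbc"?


Comparing "aabadb" and "caabbc" position by position:
  Position 0: 'a' vs 'c' => DIFFER
  Position 1: 'a' vs 'a' => same
  Position 2: 'b' vs 'a' => DIFFER
  Position 3: 'a' vs 'b' => DIFFER
  Position 4: 'd' vs 'b' => DIFFER
  Position 5: 'b' vs 'c' => DIFFER
Positions that differ: 5

5


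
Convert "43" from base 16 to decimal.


Input: "43" in base 16
Positional expansion:
  Digit '4' (value 4) x 16^1 = 64
  Digit '3' (value 3) x 16^0 = 3
Sum = 67

67


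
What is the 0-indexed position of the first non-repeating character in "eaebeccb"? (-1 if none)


Input: eaebeccb
Character frequencies:
  'a': 1
  'b': 2
  'c': 2
  'e': 3
Scanning left to right for freq == 1:
  Position 0 ('e'): freq=3, skip
  Position 1 ('a'): unique! => answer = 1

1


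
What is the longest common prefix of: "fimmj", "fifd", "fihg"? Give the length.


Words: fimmj, fifd, fihg
  Position 0: all 'f' => match
  Position 1: all 'i' => match
  Position 2: ('m', 'f', 'h') => mismatch, stop
LCP = "fi" (length 2)

2


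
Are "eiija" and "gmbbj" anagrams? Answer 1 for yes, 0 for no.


Strings: "eiija", "gmbbj"
Sorted first:  aeiij
Sorted second: bbgjm
Differ at position 0: 'a' vs 'b' => not anagrams

0


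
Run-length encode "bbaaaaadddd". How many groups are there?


Input: bbaaaaadddd
Scanning for consecutive runs:
  Group 1: 'b' x 2 (positions 0-1)
  Group 2: 'a' x 5 (positions 2-6)
  Group 3: 'd' x 4 (positions 7-10)
Total groups: 3

3


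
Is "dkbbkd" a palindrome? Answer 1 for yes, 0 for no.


Input: dkbbkd
Reversed: dkbbkd
  Compare pos 0 ('d') with pos 5 ('d'): match
  Compare pos 1 ('k') with pos 4 ('k'): match
  Compare pos 2 ('b') with pos 3 ('b'): match
Result: palindrome

1


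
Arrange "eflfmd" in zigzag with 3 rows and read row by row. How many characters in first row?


Zigzag "eflfmd" into 3 rows:
Placing characters:
  'e' => row 0
  'f' => row 1
  'l' => row 2
  'f' => row 1
  'm' => row 0
  'd' => row 1
Rows:
  Row 0: "em"
  Row 1: "ffd"
  Row 2: "l"
First row length: 2

2


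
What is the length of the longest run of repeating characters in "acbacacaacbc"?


Input: "acbacacaacbc"
Scanning for longest run:
  Position 1 ('c'): new char, reset run to 1
  Position 2 ('b'): new char, reset run to 1
  Position 3 ('a'): new char, reset run to 1
  Position 4 ('c'): new char, reset run to 1
  Position 5 ('a'): new char, reset run to 1
  Position 6 ('c'): new char, reset run to 1
  Position 7 ('a'): new char, reset run to 1
  Position 8 ('a'): continues run of 'a', length=2
  Position 9 ('c'): new char, reset run to 1
  Position 10 ('b'): new char, reset run to 1
  Position 11 ('c'): new char, reset run to 1
Longest run: 'a' with length 2

2


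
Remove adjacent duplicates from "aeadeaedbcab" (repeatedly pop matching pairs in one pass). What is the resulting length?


Input: aeadeaedbcab
Stack-based adjacent duplicate removal:
  Read 'a': push. Stack: a
  Read 'e': push. Stack: ae
  Read 'a': push. Stack: aea
  Read 'd': push. Stack: aead
  Read 'e': push. Stack: aeade
  Read 'a': push. Stack: aeadea
  Read 'e': push. Stack: aeadeae
  Read 'd': push. Stack: aeadeaed
  Read 'b': push. Stack: aeadeaedb
  Read 'c': push. Stack: aeadeaedbc
  Read 'a': push. Stack: aeadeaedbca
  Read 'b': push. Stack: aeadeaedbcab
Final stack: "aeadeaedbcab" (length 12)

12


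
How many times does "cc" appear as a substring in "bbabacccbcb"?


Searching for "cc" in "bbabacccbcb"
Scanning each position:
  Position 0: "bb" => no
  Position 1: "ba" => no
  Position 2: "ab" => no
  Position 3: "ba" => no
  Position 4: "ac" => no
  Position 5: "cc" => MATCH
  Position 6: "cc" => MATCH
  Position 7: "cb" => no
  Position 8: "bc" => no
  Position 9: "cb" => no
Total occurrences: 2

2


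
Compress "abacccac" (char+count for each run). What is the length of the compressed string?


Input: abacccac
Runs:
  'a' x 1 => "a1"
  'b' x 1 => "b1"
  'a' x 1 => "a1"
  'c' x 3 => "c3"
  'a' x 1 => "a1"
  'c' x 1 => "c1"
Compressed: "a1b1a1c3a1c1"
Compressed length: 12

12


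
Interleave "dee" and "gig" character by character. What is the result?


Interleaving "dee" and "gig":
  Position 0: 'd' from first, 'g' from second => "dg"
  Position 1: 'e' from first, 'i' from second => "ei"
  Position 2: 'e' from first, 'g' from second => "eg"
Result: dgeieg

dgeieg


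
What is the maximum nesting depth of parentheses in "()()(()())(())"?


Input: "()()(()())(())"
Tracking depth:
  Position 0 '(': depth becomes 1
  Position 1 ')': depth becomes 0
  Position 2 '(': depth becomes 1
  Position 3 ')': depth becomes 0
  Position 4 '(': depth becomes 1
  Position 5 '(': depth becomes 2
  Position 6 ')': depth becomes 1
  Position 7 '(': depth becomes 2
  Position 8 ')': depth becomes 1
  Position 9 ')': depth becomes 0
  Position 10 '(': depth becomes 1
  Position 11 '(': depth becomes 2
  Position 12 ')': depth becomes 1
  Position 13 ')': depth becomes 0
Maximum depth reached: 2

2


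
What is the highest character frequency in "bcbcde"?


Input: bcbcde
Character counts:
  'b': 2
  'c': 2
  'd': 1
  'e': 1
Maximum frequency: 2

2


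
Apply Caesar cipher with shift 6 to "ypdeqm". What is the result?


Caesar cipher: shift "ypdeqm" by 6
  'y' (pos 24) + 6 = pos 4 = 'e'
  'p' (pos 15) + 6 = pos 21 = 'v'
  'd' (pos 3) + 6 = pos 9 = 'j'
  'e' (pos 4) + 6 = pos 10 = 'k'
  'q' (pos 16) + 6 = pos 22 = 'w'
  'm' (pos 12) + 6 = pos 18 = 's'
Result: evjkws

evjkws


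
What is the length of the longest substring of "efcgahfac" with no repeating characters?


Input: "efcgahfac"
Sliding window (track last position of each char):
  Position 0 ('e'): window [0,0] length 1 -- new best
  Position 1 ('f'): window [0,1] length 2 -- new best
  Position 2 ('c'): window [0,2] length 3 -- new best
  Position 3 ('g'): window [0,3] length 4 -- new best
  Position 4 ('a'): window [0,4] length 5 -- new best
  Position 5 ('h'): window [0,5] length 6 -- new best
  Position 6 ('f'): repeat (last at 1), move window start to 2
  Position 6 ('f'): window [2,6] length 5
  Position 7 ('a'): repeat (last at 4), move window start to 5
  Position 7 ('a'): window [5,7] length 3
  Position 8 ('c'): window [5,8] length 4
Longest substring with no repeats: "efcgah" with length 6

6


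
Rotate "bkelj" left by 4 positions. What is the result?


Input: "bkelj", rotate left by 4
First 4 characters: "bkel"
Remaining characters: "j"
Concatenate remaining + first: "j" + "bkel" = "jbkel"

jbkel


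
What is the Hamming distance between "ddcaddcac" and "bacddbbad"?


Comparing "ddcaddcac" and "bacddbbad" position by position:
  Position 0: 'd' vs 'b' => differ
  Position 1: 'd' vs 'a' => differ
  Position 2: 'c' vs 'c' => same
  Position 3: 'a' vs 'd' => differ
  Position 4: 'd' vs 'd' => same
  Position 5: 'd' vs 'b' => differ
  Position 6: 'c' vs 'b' => differ
  Position 7: 'a' vs 'a' => same
  Position 8: 'c' vs 'd' => differ
Total differences (Hamming distance): 6

6


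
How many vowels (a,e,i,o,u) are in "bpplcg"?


Input: bpplcg
Checking each character:
  'b' at position 0: consonant
  'p' at position 1: consonant
  'p' at position 2: consonant
  'l' at position 3: consonant
  'c' at position 4: consonant
  'g' at position 5: consonant
Total vowels: 0

0


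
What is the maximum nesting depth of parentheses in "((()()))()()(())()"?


Input: "((()()))()()(())()"
Tracking depth:
  Position 0 '(': depth becomes 1
  Position 1 '(': depth becomes 2
  Position 2 '(': depth becomes 3
  Position 3 ')': depth becomes 2
  Position 4 '(': depth becomes 3
  Position 5 ')': depth becomes 2
  Position 6 ')': depth becomes 1
  Position 7 ')': depth becomes 0
  Position 8 '(': depth becomes 1
  Position 9 ')': depth becomes 0
  Position 10 '(': depth becomes 1
  Position 11 ')': depth becomes 0
  Position 12 '(': depth becomes 1
  Position 13 '(': depth becomes 2
  Position 14 ')': depth becomes 1
  Position 15 ')': depth becomes 0
  Position 16 '(': depth becomes 1
  Position 17 ')': depth becomes 0
Maximum depth reached: 3

3


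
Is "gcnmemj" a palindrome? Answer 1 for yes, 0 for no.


Input: gcnmemj
Reversed: jmemncg
  Compare pos 0 ('g') with pos 6 ('j'): MISMATCH
  Compare pos 1 ('c') with pos 5 ('m'): MISMATCH
  Compare pos 2 ('n') with pos 4 ('e'): MISMATCH
Result: not a palindrome

0


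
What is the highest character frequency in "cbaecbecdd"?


Input: cbaecbecdd
Character counts:
  'a': 1
  'b': 2
  'c': 3
  'd': 2
  'e': 2
Maximum frequency: 3

3


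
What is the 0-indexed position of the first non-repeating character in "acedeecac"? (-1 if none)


Input: acedeecac
Character frequencies:
  'a': 2
  'c': 3
  'd': 1
  'e': 3
Scanning left to right for freq == 1:
  Position 0 ('a'): freq=2, skip
  Position 1 ('c'): freq=3, skip
  Position 2 ('e'): freq=3, skip
  Position 3 ('d'): unique! => answer = 3

3


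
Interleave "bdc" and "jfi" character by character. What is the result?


Interleaving "bdc" and "jfi":
  Position 0: 'b' from first, 'j' from second => "bj"
  Position 1: 'd' from first, 'f' from second => "df"
  Position 2: 'c' from first, 'i' from second => "ci"
Result: bjdfci

bjdfci


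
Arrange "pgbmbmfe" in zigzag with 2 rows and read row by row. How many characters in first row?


Zigzag "pgbmbmfe" into 2 rows:
Placing characters:
  'p' => row 0
  'g' => row 1
  'b' => row 0
  'm' => row 1
  'b' => row 0
  'm' => row 1
  'f' => row 0
  'e' => row 1
Rows:
  Row 0: "pbbf"
  Row 1: "gmme"
First row length: 4

4
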